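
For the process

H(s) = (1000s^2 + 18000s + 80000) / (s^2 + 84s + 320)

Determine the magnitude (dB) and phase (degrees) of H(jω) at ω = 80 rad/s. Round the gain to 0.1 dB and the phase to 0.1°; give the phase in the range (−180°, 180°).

Substitute s = j80:
Numerator: 1000(j80)^2 + 18000(j80) + 80000 = -6320000 + j1440000
Denominator: (j80)^2 + 84(j80) + 320 = -6080 + j6720
|N| = √(6320000² + 1440000²) ≈ 6.482e+06, ∠N ≈ 167.16°
|D| = √(6080² + 6720²) ≈ 9062.3, ∠D ≈ 132.14°
|H| = 6.482e+06 / 9062.3 ≈ 715.27
Gain = 20 log₁₀(715.27) ≈ 57.09 dB
∠H = 167.16° − 132.14° = 35.02°

57.1 dB, 35.0°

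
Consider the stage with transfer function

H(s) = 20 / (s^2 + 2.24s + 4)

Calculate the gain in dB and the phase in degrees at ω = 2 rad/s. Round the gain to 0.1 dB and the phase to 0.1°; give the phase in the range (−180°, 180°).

13.0 dB, -90.0°

At s = jω = j2:
quadratic: (j2)² + 2.24·j2 + 4 = 0 + j4.48 → |·| ≈ 4.48, ∠ ≈ 90.00°
|H| = 20 / 4.48 ≈ 4.4643
Gain = 20 log₁₀(4.4643) ≈ 13.00 dB
∠H = 0.00° − 90.00° = -90.00°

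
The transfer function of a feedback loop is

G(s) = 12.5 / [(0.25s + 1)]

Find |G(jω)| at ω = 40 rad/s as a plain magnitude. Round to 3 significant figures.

At ω = 40 rad/s:
pole (1 + j40·0.25) = 1 + j10 → |·| ≈ 10.05, ∠ ≈ 84.29°
|G| = 12.5 · 1 / (10.05) ≈ 1.2438

1.24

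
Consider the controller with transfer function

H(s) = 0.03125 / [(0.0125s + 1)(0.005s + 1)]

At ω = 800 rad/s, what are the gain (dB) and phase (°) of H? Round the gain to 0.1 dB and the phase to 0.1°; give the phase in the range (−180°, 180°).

At ω = 800 rad/s:
pole (1 + j800·0.0125) = 1 + j10 → |·| ≈ 10.05, ∠ ≈ 84.29°
pole (1 + j800·0.005) = 1 + j4 → |·| ≈ 4.1231, ∠ ≈ 75.96°
|H| = 0.03125 · 1 / (10.05 · 4.1231) ≈ 0.00075415
Gain = 20 log₁₀(0.00075415) ≈ -62.45 dB
∠H = (0°) − (84.29° + 75.96°) = -160.25°

-62.5 dB, -160.3°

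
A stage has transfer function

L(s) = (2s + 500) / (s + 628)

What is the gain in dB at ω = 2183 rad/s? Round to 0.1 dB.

5.7 dB

Substitute s = j2183:
Numerator: 2(j2183) + 500 = 500 + j4366
Denominator: (j2183) + 628 = 628 + j2183
|N| = √(500² + 4366²) ≈ 4394.5, ∠N ≈ 83.47°
|D| = √(628² + 2183²) ≈ 2271.5, ∠D ≈ 73.95°
|L| = 4394.5 / 2271.5 ≈ 1.9346
Gain = 20 log₁₀(1.9346) ≈ 5.73 dB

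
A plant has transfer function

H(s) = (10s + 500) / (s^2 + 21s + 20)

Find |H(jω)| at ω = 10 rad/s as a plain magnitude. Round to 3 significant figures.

Substitute s = j10:
Numerator: 10(j10) + 500 = 500 + j100
Denominator: (j10)^2 + 21(j10) + 20 = -80 + j210
|N| = √(500² + 100²) ≈ 509.9, ∠N ≈ 11.31°
|D| = √(80² + 210²) ≈ 224.72, ∠D ≈ 110.85°
|H| = 509.9 / 224.72 ≈ 2.269

2.27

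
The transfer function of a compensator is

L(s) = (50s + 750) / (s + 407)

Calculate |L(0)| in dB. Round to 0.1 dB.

5.3 dB

L(0) = 750 / 407 ≈ 1.8428
20 log₁₀(1.8428) ≈ 5.31 dB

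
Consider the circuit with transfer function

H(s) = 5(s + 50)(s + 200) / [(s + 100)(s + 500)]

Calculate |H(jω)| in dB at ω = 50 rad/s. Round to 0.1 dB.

2.3 dB

At s = jω = j50:
zero (s+50): 50 + j50 → |·| = √(50²+50²) = √5000 ≈ 70.711, ∠ = arctan(50/50) ≈ 45.00°
zero (s+200): 200 + j50 → |·| = √(200²+50²) = √42500 ≈ 206.16, ∠ = arctan(50/200) ≈ 14.04°
pole (s+100): 100 + j50 → |·| = √(100²+50²) = √12500 ≈ 111.8, ∠ = arctan(50/100) ≈ 26.57°
pole (s+500): 500 + j50 → |·| = √(500²+50²) = √252500 ≈ 502.49, ∠ = arctan(50/500) ≈ 5.71°
|H| = 5 · 14578 / 56178 ≈ 1.2975
Gain = 20 log₁₀(1.2975) ≈ 2.26 dB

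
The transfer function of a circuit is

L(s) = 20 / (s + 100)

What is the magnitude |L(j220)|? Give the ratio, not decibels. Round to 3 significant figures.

0.0828

Substitute s = j220:
Numerator: 20 = 20 + j0
Denominator: (j220) + 100 = 100 + j220
|N| = √(20² + 0²) ≈ 20, ∠N ≈ 0.00°
|D| = √(100² + 220²) ≈ 241.66, ∠D ≈ 65.56°
|L| = 20 / 241.66 ≈ 0.082761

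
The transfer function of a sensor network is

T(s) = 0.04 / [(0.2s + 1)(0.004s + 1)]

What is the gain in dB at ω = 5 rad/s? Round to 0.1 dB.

At ω = 5 rad/s:
pole (1 + j5·0.2) = 1 + j1 → |·| ≈ 1.4142, ∠ ≈ 45.00°
pole (1 + j5·0.004) = 1 + j0.02 → |·| ≈ 1.0002, ∠ ≈ 1.15°
|T| = 0.04 · 1 / (1.4142 · 1.0002) ≈ 0.028279
Gain = 20 log₁₀(0.028279) ≈ -30.97 dB

-31.0 dB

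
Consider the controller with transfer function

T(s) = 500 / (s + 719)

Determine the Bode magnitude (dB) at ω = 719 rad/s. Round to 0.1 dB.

Substitute s = j719:
Numerator: 500 = 500 + j0
Denominator: (j719) + 719 = 719 + j719
|N| = √(500² + 0²) ≈ 500, ∠N ≈ 0.00°
|D| = √(719² + 719²) ≈ 1016.8, ∠D ≈ 45.00°
|T| = 500 / 1016.8 ≈ 0.49174
Gain = 20 log₁₀(0.49174) ≈ -6.17 dB

-6.2 dB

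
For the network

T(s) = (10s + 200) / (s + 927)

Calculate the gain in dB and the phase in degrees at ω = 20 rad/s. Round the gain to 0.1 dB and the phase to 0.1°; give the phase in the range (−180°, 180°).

-10.3 dB, 43.8°

Substitute s = j20:
Numerator: 10(j20) + 200 = 200 + j200
Denominator: (j20) + 927 = 927 + j20
|N| = √(200² + 200²) ≈ 282.84, ∠N ≈ 45.00°
|D| = √(927² + 20²) ≈ 927.22, ∠D ≈ 1.24°
|T| = 282.84 / 927.22 ≈ 0.30504
Gain = 20 log₁₀(0.30504) ≈ -10.31 dB
∠T = 45.00° − 1.24° = 43.76°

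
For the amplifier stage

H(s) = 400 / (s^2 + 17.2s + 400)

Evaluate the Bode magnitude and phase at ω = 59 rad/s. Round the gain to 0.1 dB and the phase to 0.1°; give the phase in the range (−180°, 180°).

At s = jω = j59:
quadratic: (j59)² + 17.2·j59 + 400 = -3081 + j1014.8 → |·| ≈ 3243.8, ∠ ≈ 161.77°
|H| = 400 / 3243.8 ≈ 0.12331
Gain = 20 log₁₀(0.12331) ≈ -18.18 dB
∠H = 0.00° − 161.77° = -161.77°

-18.2 dB, -161.8°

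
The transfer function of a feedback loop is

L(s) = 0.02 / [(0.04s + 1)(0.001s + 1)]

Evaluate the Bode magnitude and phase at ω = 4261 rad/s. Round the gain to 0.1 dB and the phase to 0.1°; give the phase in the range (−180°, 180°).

At ω = 4261 rad/s:
pole (1 + j4261·0.04) = 1 + j170.44 → |·| ≈ 170.44, ∠ ≈ 89.66°
pole (1 + j4261·0.001) = 1 + j4.261 → |·| ≈ 4.3768, ∠ ≈ 76.79°
|L| = 0.02 · 1 / (170.44 · 4.3768) ≈ 2.681e-05
Gain = 20 log₁₀(2.681e-05) ≈ -91.43 dB
∠L = (0°) − (89.66° + 76.79°) = -166.45°

-91.4 dB, -166.5°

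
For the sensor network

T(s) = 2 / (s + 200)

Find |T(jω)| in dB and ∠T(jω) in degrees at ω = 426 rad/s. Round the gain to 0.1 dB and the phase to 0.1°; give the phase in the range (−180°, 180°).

-47.4 dB, -64.9°

At s = jω = j426:
pole (s+200): 200 + j426 → |·| = √(200²+426²) = √221476 ≈ 470.61, ∠ = arctan(426/200) ≈ 64.85°
|T| = 2 / 470.61 ≈ 0.0042498
Gain = 20 log₁₀(0.0042498) ≈ -47.43 dB
∠T = 0.00° − 64.85° = -64.85°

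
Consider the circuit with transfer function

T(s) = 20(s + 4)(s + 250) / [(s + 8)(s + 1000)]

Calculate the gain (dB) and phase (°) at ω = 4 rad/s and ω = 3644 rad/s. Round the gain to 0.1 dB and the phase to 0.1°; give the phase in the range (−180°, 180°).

At s = jω = j4:
zero (s+4): 4 + j4 → |·| = √(4²+4²) = √32 ≈ 5.6569, ∠ = arctan(4/4) ≈ 45.00°
zero (s+250): 250 + j4 → |·| = √(250²+4²) = √62516 ≈ 250.03, ∠ = arctan(4/250) ≈ 0.92°
pole (s+8): 8 + j4 → |·| = √(8²+4²) = √80 ≈ 8.9443, ∠ = arctan(4/8) ≈ 26.57°
pole (s+1000): 1000 + j4 → |·| = √(1000²+4²) = √1000016 ≈ 1000, ∠ = arctan(4/1000) ≈ 0.23°
|T| = 20 · 1414.4 / 8944.3 ≈ 3.1627
Gain = 20 log₁₀(3.1627) ≈ 10.00 dB
∠T = 45.92° − 26.80° = 19.12°

At s = jω = j3644:
zero (s+4): 4 + j3644 → |·| = √(4²+3644²) = √13278752 ≈ 3644, ∠ = arctan(3644/4) ≈ 89.94°
zero (s+250): 250 + j3644 → |·| = √(250²+3644²) = √13341236 ≈ 3652.6, ∠ = arctan(3644/250) ≈ 86.08°
pole (s+8): 8 + j3644 → |·| = √(8²+3644²) = √13278800 ≈ 3644, ∠ = arctan(3644/8) ≈ 89.87°
pole (s+1000): 1000 + j3644 → |·| = √(1000²+3644²) = √14278736 ≈ 3778.7, ∠ = arctan(3644/1000) ≈ 74.65°
|T| = 20 · 1.331e+07 / 1.377e+07 ≈ 19.332
Gain = 20 log₁₀(19.332) ≈ 25.73 dB
∠T = 176.02° − 164.52° = 11.50°

ω = 4: 10.0 dB, 19.1°; ω = 3644: 25.7 dB, 11.5°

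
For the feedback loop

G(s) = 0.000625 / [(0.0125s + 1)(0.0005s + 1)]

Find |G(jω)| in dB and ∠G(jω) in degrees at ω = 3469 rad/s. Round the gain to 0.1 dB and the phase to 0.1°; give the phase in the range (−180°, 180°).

-102.9 dB, -148.7°

At ω = 3469 rad/s:
pole (1 + j3469·0.0125) = 1 + j43.3625 → |·| ≈ 43.374, ∠ ≈ 88.68°
pole (1 + j3469·0.0005) = 1 + j1.7345 → |·| ≈ 2.0021, ∠ ≈ 60.04°
|G| = 0.000625 · 1 / (43.374 · 2.0021) ≈ 7.1972e-06
Gain = 20 log₁₀(7.1972e-06) ≈ -102.86 dB
∠G = (0°) − (88.68° + 60.04°) = -148.72°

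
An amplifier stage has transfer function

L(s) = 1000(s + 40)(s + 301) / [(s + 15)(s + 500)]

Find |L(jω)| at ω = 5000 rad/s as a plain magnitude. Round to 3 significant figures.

At s = jω = j5000:
zero (s+40): 40 + j5000 → |·| = √(40²+5000²) = √25001600 ≈ 5000.2, ∠ = arctan(5000/40) ≈ 89.54°
zero (s+301): 301 + j5000 → |·| = √(301²+5000²) = √25090601 ≈ 5009.1, ∠ = arctan(5000/301) ≈ 86.55°
pole (s+15): 15 + j5000 → |·| = √(15²+5000²) = √25000225 ≈ 5000, ∠ = arctan(5000/15) ≈ 89.83°
pole (s+500): 500 + j5000 → |·| = √(500²+5000²) = √25250000 ≈ 5024.9, ∠ = arctan(5000/500) ≈ 84.29°
|L| = 1000 · 2.5047e+07 / 2.5124e+07 ≈ 996.94

997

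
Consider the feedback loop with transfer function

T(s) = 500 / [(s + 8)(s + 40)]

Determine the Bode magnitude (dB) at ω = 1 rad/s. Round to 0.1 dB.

3.8 dB

At s = jω = j1:
pole (s+8): 8 + j1 → |·| = √(8²+1²) = √65 ≈ 8.0623, ∠ = arctan(1/8) ≈ 7.13°
pole (s+40): 40 + j1 → |·| = √(40²+1²) = √1601 ≈ 40.012, ∠ = arctan(1/40) ≈ 1.43°
|T| = 500 / 322.59 ≈ 1.55
Gain = 20 log₁₀(1.55) ≈ 3.81 dB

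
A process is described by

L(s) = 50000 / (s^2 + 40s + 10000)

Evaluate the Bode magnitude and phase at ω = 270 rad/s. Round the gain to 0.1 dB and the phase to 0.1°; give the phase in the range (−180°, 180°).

At s = jω = j270:
quadratic: (j270)² + 40·j270 + 10000 = -62900 + j10800 → |·| ≈ 63820, ∠ ≈ 170.26°
|L| = 50000 / 63820 ≈ 0.78345
Gain = 20 log₁₀(0.78345) ≈ -2.12 dB
∠L = 0.00° − 170.26° = -170.26°

-2.1 dB, -170.3°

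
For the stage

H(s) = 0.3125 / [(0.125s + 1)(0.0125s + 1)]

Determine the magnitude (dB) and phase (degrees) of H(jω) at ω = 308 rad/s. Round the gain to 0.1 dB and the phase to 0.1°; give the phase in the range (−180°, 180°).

-53.8 dB, -164.0°

At ω = 308 rad/s:
pole (1 + j308·0.125) = 1 + j38.5 → |·| ≈ 38.513, ∠ ≈ 88.51°
pole (1 + j308·0.0125) = 1 + j3.85 → |·| ≈ 3.9778, ∠ ≈ 75.44°
|H| = 0.3125 · 1 / (38.513 · 3.9778) ≈ 0.0020399
Gain = 20 log₁₀(0.0020399) ≈ -53.81 dB
∠H = (0°) − (88.51° + 75.44°) = -163.95°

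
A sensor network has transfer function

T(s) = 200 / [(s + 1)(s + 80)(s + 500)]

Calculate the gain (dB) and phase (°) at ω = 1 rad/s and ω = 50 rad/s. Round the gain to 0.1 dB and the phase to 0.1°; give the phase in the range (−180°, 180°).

ω = 1: -49.0 dB, -45.8°; ω = 50: -81.5 dB, -126.6°

At s = jω = j1:
pole (s+1): 1 + j1 → |·| = √(1²+1²) = √2 ≈ 1.4142, ∠ = arctan(1/1) ≈ 45.00°
pole (s+80): 80 + j1 → |·| = √(80²+1²) = √6401 ≈ 80.006, ∠ = arctan(1/80) ≈ 0.72°
pole (s+500): 500 + j1 → |·| = √(500²+1²) = √250001 ≈ 500, ∠ = arctan(1/500) ≈ 0.11°
|T| = 200 / 56572 ≈ 0.0035353
Gain = 20 log₁₀(0.0035353) ≈ -49.03 dB
∠T = 0.00° − 45.83° = -45.83°

At s = jω = j50:
pole (s+1): 1 + j50 → |·| = √(1²+50²) = √2501 ≈ 50.01, ∠ = arctan(50/1) ≈ 88.85°
pole (s+80): 80 + j50 → |·| = √(80²+50²) = √8900 ≈ 94.34, ∠ = arctan(50/80) ≈ 32.01°
pole (s+500): 500 + j50 → |·| = √(500²+50²) = √252500 ≈ 502.49, ∠ = arctan(50/500) ≈ 5.71°
|T| = 200 / 2.3707e+06 ≈ 8.4363e-05
Gain = 20 log₁₀(8.4363e-05) ≈ -81.48 dB
∠T = 0.00° − 126.57° = -126.57°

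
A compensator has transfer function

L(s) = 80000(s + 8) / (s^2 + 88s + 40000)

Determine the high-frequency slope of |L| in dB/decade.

Each pole contributes −20 dB/decade at high frequency; each zero contributes +20 dB/decade.
Net: 1 zero(s) − 2 pole(s) → -20 dB/decade.

-20 dB/decade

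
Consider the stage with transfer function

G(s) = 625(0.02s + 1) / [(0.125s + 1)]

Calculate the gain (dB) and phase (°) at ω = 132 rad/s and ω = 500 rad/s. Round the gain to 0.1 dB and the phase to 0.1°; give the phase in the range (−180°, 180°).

ω = 132: 40.6 dB, -17.3°; ω = 500: 40.0 dB, -4.8°

At ω = 132 rad/s:
zero (1 + j132·0.02) = 1 + j2.64 → |·| ≈ 2.823, ∠ ≈ 69.25°
pole (1 + j132·0.125) = 1 + j16.5 → |·| ≈ 16.53, ∠ ≈ 86.53°
|G| = 625 · 2.823 / (16.53) ≈ 106.74
Gain = 20 log₁₀(106.74) ≈ 40.57 dB
∠G = (69.25°) − (86.53°) = -17.28°

At ω = 500 rad/s:
zero (1 + j500·0.02) = 1 + j10 → |·| ≈ 10.05, ∠ ≈ 84.29°
pole (1 + j500·0.125) = 1 + j62.5 → |·| ≈ 62.508, ∠ ≈ 89.08°
|G| = 625 · 10.05 / (62.508) ≈ 100.49
Gain = 20 log₁₀(100.49) ≈ 40.04 dB
∠G = (84.29°) − (89.08°) = -4.79°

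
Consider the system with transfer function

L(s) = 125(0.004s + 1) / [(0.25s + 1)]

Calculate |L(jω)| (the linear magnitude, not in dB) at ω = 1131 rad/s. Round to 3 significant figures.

2.05

At ω = 1131 rad/s:
zero (1 + j1131·0.004) = 1 + j4.524 → |·| ≈ 4.6332, ∠ ≈ 77.54°
pole (1 + j1131·0.25) = 1 + j282.75 → |·| ≈ 282.75, ∠ ≈ 89.80°
|L| = 125 · 4.6332 / (282.75) ≈ 2.0483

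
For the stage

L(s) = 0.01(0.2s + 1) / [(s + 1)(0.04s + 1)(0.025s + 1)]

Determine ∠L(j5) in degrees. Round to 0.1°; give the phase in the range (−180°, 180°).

-52.1°

At ω = 5 rad/s:
zero (1 + j5·0.2) = 1 + j1 → |·| ≈ 1.4142, ∠ ≈ 45.00°
pole (1 + j5·1) = 1 + j5 → |·| ≈ 5.099, ∠ ≈ 78.69°
pole (1 + j5·0.04) = 1 + j0.2 → |·| ≈ 1.0198, ∠ ≈ 11.31°
pole (1 + j5·0.025) = 1 + j0.125 → |·| ≈ 1.0078, ∠ ≈ 7.13°
∠L = (45.00°) − (78.69° + 11.31° + 7.13°) = -52.13°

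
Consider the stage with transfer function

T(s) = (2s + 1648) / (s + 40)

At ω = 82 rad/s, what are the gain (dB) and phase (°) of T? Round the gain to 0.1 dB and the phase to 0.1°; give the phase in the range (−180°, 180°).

Substitute s = j82:
Numerator: 2(j82) + 1648 = 1648 + j164
Denominator: (j82) + 40 = 40 + j82
|N| = √(1648² + 164²) ≈ 1656.1, ∠N ≈ 5.68°
|D| = √(40² + 82²) ≈ 91.236, ∠D ≈ 64.00°
|T| = 1656.1 / 91.236 ≈ 18.152
Gain = 20 log₁₀(18.152) ≈ 25.18 dB
∠T = 5.68° − 64.00° = -58.32°

25.2 dB, -58.3°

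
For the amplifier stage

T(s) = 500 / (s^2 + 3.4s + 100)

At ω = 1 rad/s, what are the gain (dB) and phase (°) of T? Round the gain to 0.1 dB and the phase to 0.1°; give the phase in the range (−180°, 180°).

14.1 dB, -2.0°

At s = jω = j1:
quadratic: (j1)² + 3.4·j1 + 100 = 99 + j3.4 → |·| ≈ 99.058, ∠ ≈ 1.97°
|T| = 500 / 99.058 ≈ 5.0475
Gain = 20 log₁₀(5.0475) ≈ 14.06 dB
∠T = 0.00° − 1.97° = -1.97°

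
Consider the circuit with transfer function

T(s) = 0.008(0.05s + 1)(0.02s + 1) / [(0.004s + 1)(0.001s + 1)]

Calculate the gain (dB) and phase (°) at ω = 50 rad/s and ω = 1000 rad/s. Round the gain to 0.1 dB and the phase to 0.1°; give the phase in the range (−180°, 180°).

At ω = 50 rad/s:
zero (1 + j50·0.05) = 1 + j2.5 → |·| ≈ 2.6926, ∠ ≈ 68.20°
zero (1 + j50·0.02) = 1 + j1 → |·| ≈ 1.4142, ∠ ≈ 45.00°
pole (1 + j50·0.004) = 1 + j0.2 → |·| ≈ 1.0198, ∠ ≈ 11.31°
pole (1 + j50·0.001) = 1 + j0.05 → |·| ≈ 1.0012, ∠ ≈ 2.86°
|T| = 0.008 · 2.6926 · 1.4142 / (1.0198 · 1.0012) ≈ 0.029836
Gain = 20 log₁₀(0.029836) ≈ -30.51 dB
∠T = (68.20° + 45.00°) − (11.31° + 2.86°) = 99.03°

At ω = 1000 rad/s:
zero (1 + j1000·0.05) = 1 + j50 → |·| ≈ 50.01, ∠ ≈ 88.85°
zero (1 + j1000·0.02) = 1 + j20 → |·| ≈ 20.025, ∠ ≈ 87.14°
pole (1 + j1000·0.004) = 1 + j4 → |·| ≈ 4.1231, ∠ ≈ 75.96°
pole (1 + j1000·0.001) = 1 + j1 → |·| ≈ 1.4142, ∠ ≈ 45.00°
|T| = 0.008 · 50.01 · 20.025 / (4.1231 · 1.4142) ≈ 1.374
Gain = 20 log₁₀(1.374) ≈ 2.76 dB
∠T = (88.85° + 87.14°) − (75.96° + 45.00°) = 55.03°

ω = 50: -30.5 dB, 99.0°; ω = 1000: 2.8 dB, 55.0°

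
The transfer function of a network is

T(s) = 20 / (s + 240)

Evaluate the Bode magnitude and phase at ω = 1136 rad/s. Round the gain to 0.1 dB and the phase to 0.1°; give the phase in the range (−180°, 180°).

Substitute s = j1136:
Numerator: 20 = 20 + j0
Denominator: (j1136) + 240 = 240 + j1136
|N| = √(20² + 0²) ≈ 20, ∠N ≈ 0.00°
|D| = √(240² + 1136²) ≈ 1161.1, ∠D ≈ 78.07°
|T| = 20 / 1161.1 ≈ 0.017225
Gain = 20 log₁₀(0.017225) ≈ -35.28 dB
∠T = 0.00° − 78.07° = -78.07°

-35.3 dB, -78.1°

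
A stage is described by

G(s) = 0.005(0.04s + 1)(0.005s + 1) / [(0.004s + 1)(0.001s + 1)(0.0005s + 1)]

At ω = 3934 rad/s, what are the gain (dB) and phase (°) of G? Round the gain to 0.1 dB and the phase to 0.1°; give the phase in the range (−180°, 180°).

-19.2 dB, -48.4°

At ω = 3934 rad/s:
zero (1 + j3934·0.04) = 1 + j157.36 → |·| ≈ 157.36, ∠ ≈ 89.64°
zero (1 + j3934·0.005) = 1 + j19.67 → |·| ≈ 19.695, ∠ ≈ 87.09°
pole (1 + j3934·0.004) = 1 + j15.736 → |·| ≈ 15.768, ∠ ≈ 86.36°
pole (1 + j3934·0.001) = 1 + j3.934 → |·| ≈ 4.0591, ∠ ≈ 75.74°
pole (1 + j3934·0.0005) = 1 + j1.967 → |·| ≈ 2.2066, ∠ ≈ 63.05°
|G| = 0.005 · 157.36 · 19.695 / (15.768 · 4.0591 · 2.2066) ≈ 0.10972
Gain = 20 log₁₀(0.10972) ≈ -19.19 dB
∠G = (89.64° + 87.09°) − (86.36° + 75.74° + 63.05°) = -48.42°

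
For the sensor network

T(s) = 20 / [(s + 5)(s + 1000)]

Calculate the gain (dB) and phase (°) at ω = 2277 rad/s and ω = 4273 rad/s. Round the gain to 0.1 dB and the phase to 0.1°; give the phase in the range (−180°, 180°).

ω = 2277: -109.0 dB, -156.2°; ω = 4273: -119.4 dB, -166.8°

At s = jω = j2277:
pole (s+5): 5 + j2277 → |·| = √(5²+2277²) = √5184754 ≈ 2277, ∠ = arctan(2277/5) ≈ 89.87°
pole (s+1000): 1000 + j2277 → |·| = √(1000²+2277²) = √6184729 ≈ 2486.9, ∠ = arctan(2277/1000) ≈ 66.29°
|T| = 20 / 5.6627e+06 ≈ 3.5319e-06
Gain = 20 log₁₀(3.5319e-06) ≈ -109.04 dB
∠T = 0.00° − 156.16° = -156.16°

At s = jω = j4273:
pole (s+5): 5 + j4273 → |·| = √(5²+4273²) = √18258554 ≈ 4273, ∠ = arctan(4273/5) ≈ 89.93°
pole (s+1000): 1000 + j4273 → |·| = √(1000²+4273²) = √19258529 ≈ 4388.5, ∠ = arctan(4273/1000) ≈ 76.83°
|T| = 20 / 1.8752e+07 ≈ 1.0666e-06
Gain = 20 log₁₀(1.0666e-06) ≈ -119.44 dB
∠T = 0.00° − 166.76° = -166.76°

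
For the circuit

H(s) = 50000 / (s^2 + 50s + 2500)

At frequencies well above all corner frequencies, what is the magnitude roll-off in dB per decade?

Each pole contributes −20 dB/decade at high frequency; each zero contributes +20 dB/decade.
Net: 0 zero(s) − 2 pole(s) → -40 dB/decade.

-40 dB/decade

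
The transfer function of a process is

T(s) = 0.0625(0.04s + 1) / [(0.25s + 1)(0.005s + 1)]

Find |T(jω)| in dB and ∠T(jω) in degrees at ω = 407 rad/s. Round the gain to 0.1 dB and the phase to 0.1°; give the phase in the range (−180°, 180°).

At ω = 407 rad/s:
zero (1 + j407·0.04) = 1 + j16.28 → |·| ≈ 16.311, ∠ ≈ 86.49°
pole (1 + j407·0.25) = 1 + j101.75 → |·| ≈ 101.75, ∠ ≈ 89.44°
pole (1 + j407·0.005) = 1 + j2.035 → |·| ≈ 2.2674, ∠ ≈ 63.83°
|T| = 0.0625 · 16.311 / (101.75 · 2.2674) ≈ 0.0044187
Gain = 20 log₁₀(0.0044187) ≈ -47.09 dB
∠T = (86.49°) − (89.44° + 63.83°) = -66.78°

-47.1 dB, -66.8°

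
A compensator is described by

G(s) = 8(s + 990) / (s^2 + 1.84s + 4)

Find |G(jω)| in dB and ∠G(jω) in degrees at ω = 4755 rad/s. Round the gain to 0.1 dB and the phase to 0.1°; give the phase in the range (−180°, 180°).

-55.3 dB, -101.7°

At s = jω = j4755:
zero (s+990): 990 + j4755 → |·| = √(990²+4755²) = √23590125 ≈ 4857, ∠ = arctan(4755/990) ≈ 78.24°
quadratic: (j4755)² + 1.84·j4755 + 4 = -22610021 + j8749.2 → |·| ≈ 2.261e+07, ∠ ≈ 179.98°
|G| = 8 · 4857 / 2.261e+07 ≈ 0.0017185
Gain = 20 log₁₀(0.0017185) ≈ -55.30 dB
∠G = 78.24° − 179.98° = -101.74°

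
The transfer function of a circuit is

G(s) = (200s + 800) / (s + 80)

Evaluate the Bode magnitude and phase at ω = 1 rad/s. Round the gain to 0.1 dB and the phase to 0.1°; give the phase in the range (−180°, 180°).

20.3 dB, 13.3°

Substitute s = j1:
Numerator: 200(j1) + 800 = 800 + j200
Denominator: (j1) + 80 = 80 + j1
|N| = √(800² + 200²) ≈ 824.62, ∠N ≈ 14.04°
|D| = √(80² + 1²) ≈ 80.006, ∠D ≈ 0.72°
|G| = 824.62 / 80.006 ≈ 10.307
Gain = 20 log₁₀(10.307) ≈ 20.26 dB
∠G = 14.04° − 0.72° = 13.32°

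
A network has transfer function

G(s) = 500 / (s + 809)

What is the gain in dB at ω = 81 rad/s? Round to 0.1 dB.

At s = jω = j81:
pole (s+809): 809 + j81 → |·| = √(809²+81²) = √661042 ≈ 813.04, ∠ = arctan(81/809) ≈ 5.72°
|G| = 500 / 813.04 ≈ 0.61498
Gain = 20 log₁₀(0.61498) ≈ -4.22 dB

-4.2 dB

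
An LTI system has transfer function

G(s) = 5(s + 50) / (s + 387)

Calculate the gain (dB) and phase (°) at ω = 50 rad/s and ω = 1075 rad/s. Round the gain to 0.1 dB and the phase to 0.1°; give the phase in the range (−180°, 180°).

ω = 50: -0.9 dB, 37.6°; ω = 1075: 13.5 dB, 17.1°

At s = jω = j50:
zero (s+50): 50 + j50 → |·| = √(50²+50²) = √5000 ≈ 70.711, ∠ = arctan(50/50) ≈ 45.00°
pole (s+387): 387 + j50 → |·| = √(387²+50²) = √152269 ≈ 390.22, ∠ = arctan(50/387) ≈ 7.36°
|G| = 5 · 70.711 / 390.22 ≈ 0.90604
Gain = 20 log₁₀(0.90604) ≈ -0.86 dB
∠G = 45.00° − 7.36° = 37.64°

At s = jω = j1075:
zero (s+50): 50 + j1075 → |·| = √(50²+1075²) = √1158125 ≈ 1076.2, ∠ = arctan(1075/50) ≈ 87.34°
pole (s+387): 387 + j1075 → |·| = √(387²+1075²) = √1305394 ≈ 1142.5, ∠ = arctan(1075/387) ≈ 70.20°
|G| = 5 · 1076.2 / 1142.5 ≈ 4.7098
Gain = 20 log₁₀(4.7098) ≈ 13.46 dB
∠G = 87.34° − 70.20° = 17.14°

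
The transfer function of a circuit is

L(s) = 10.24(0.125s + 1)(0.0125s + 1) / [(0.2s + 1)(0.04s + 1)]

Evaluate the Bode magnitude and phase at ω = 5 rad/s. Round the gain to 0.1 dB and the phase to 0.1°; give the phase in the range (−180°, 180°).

18.5 dB, -20.7°

At ω = 5 rad/s:
zero (1 + j5·0.125) = 1 + j0.625 → |·| ≈ 1.1792, ∠ ≈ 32.01°
zero (1 + j5·0.0125) = 1 + j0.0625 → |·| ≈ 1.002, ∠ ≈ 3.58°
pole (1 + j5·0.2) = 1 + j1 → |·| ≈ 1.4142, ∠ ≈ 45.00°
pole (1 + j5·0.04) = 1 + j0.2 → |·| ≈ 1.0198, ∠ ≈ 11.31°
|L| = 10.24 · 1.1792 · 1.002 / (1.4142 · 1.0198) ≈ 8.3894
Gain = 20 log₁₀(8.3894) ≈ 18.47 dB
∠L = (32.01° + 3.58°) − (45.00° + 11.31°) = -20.72°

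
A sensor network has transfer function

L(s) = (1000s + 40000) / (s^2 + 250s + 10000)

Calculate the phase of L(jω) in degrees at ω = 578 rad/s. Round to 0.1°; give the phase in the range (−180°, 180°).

Substitute s = j578:
Numerator: 1000(j578) + 40000 = 40000 + j578000
Denominator: (j578)^2 + 250(j578) + 10000 = -324084 + j144500
|N| = √(40000² + 578000²) ≈ 5.7938e+05, ∠N ≈ 86.04°
|D| = √(324084² + 144500²) ≈ 3.5484e+05, ∠D ≈ 155.97°
∠L = 86.04° − 155.97° = -69.93°

-69.9°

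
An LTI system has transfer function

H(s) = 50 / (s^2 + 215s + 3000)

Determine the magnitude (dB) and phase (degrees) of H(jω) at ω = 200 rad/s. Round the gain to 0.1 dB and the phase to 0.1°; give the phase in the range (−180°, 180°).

-61.1 dB, -130.7°

Substitute s = j200:
Numerator: 50 = 50 + j0
Denominator: (j200)^2 + 215(j200) + 3000 = -37000 + j43000
|N| = √(50² + 0²) ≈ 50, ∠N ≈ 0.00°
|D| = √(37000² + 43000²) ≈ 56727, ∠D ≈ 130.71°
|H| = 50 / 56727 ≈ 0.00088141
Gain = 20 log₁₀(0.00088141) ≈ -61.10 dB
∠H = 0.00° − 130.71° = -130.71°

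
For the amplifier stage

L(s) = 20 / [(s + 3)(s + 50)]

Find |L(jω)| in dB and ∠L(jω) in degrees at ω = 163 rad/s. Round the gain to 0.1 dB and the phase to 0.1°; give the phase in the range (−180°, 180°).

At s = jω = j163:
pole (s+3): 3 + j163 → |·| = √(3²+163²) = √26578 ≈ 163.03, ∠ = arctan(163/3) ≈ 88.95°
pole (s+50): 50 + j163 → |·| = √(50²+163²) = √29069 ≈ 170.5, ∠ = arctan(163/50) ≈ 72.95°
|L| = 20 / 27797 ≈ 0.0007195
Gain = 20 log₁₀(0.0007195) ≈ -62.86 dB
∠L = 0.00° − 161.90° = -161.90°

-62.9 dB, -161.9°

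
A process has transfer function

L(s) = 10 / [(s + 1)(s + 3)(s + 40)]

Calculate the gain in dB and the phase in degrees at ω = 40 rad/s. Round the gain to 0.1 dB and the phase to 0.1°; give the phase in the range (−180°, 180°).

At s = jω = j40:
pole (s+1): 1 + j40 → |·| = √(1²+40²) = √1601 ≈ 40.012, ∠ = arctan(40/1) ≈ 88.57°
pole (s+3): 3 + j40 → |·| = √(3²+40²) = √1609 ≈ 40.112, ∠ = arctan(40/3) ≈ 85.71°
pole (s+40): 40 + j40 → |·| = √(40²+40²) = √3200 ≈ 56.569, ∠ = arctan(40/40) ≈ 45.00°
|L| = 10 / 90791 ≈ 0.00011014
Gain = 20 log₁₀(0.00011014) ≈ -79.16 dB
∠L = 0.00° − 219.28° = -219.28° ≡ 140.72° (principal value)

-79.2 dB, 140.7°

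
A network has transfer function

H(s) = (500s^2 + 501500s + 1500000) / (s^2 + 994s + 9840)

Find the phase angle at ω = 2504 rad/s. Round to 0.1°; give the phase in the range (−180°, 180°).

Substitute s = j2504:
Numerator: 500(j2504)^2 + 501500(j2504) + 1500000 = -3133508000 + j1255756000
Denominator: (j2504)^2 + 994(j2504) + 9840 = -6260176 + j2488976
|N| = √(3133508000² + 1255756000²) ≈ 3.3758e+09, ∠N ≈ 158.16°
|D| = √(6260176² + 2488976²) ≈ 6.7368e+06, ∠D ≈ 158.32°
∠H = 158.16° − 158.32° = -0.16°

-0.2°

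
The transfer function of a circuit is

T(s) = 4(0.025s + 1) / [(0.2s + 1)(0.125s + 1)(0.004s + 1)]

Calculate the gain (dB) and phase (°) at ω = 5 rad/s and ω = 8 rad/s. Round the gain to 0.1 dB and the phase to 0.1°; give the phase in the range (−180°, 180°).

ω = 5: 7.7 dB, -71.0°; ω = 8: 3.7 dB, -93.5°

At ω = 5 rad/s:
zero (1 + j5·0.025) = 1 + j0.125 → |·| ≈ 1.0078, ∠ ≈ 7.13°
pole (1 + j5·0.2) = 1 + j1 → |·| ≈ 1.4142, ∠ ≈ 45.00°
pole (1 + j5·0.125) = 1 + j0.625 → |·| ≈ 1.1792, ∠ ≈ 32.01°
pole (1 + j5·0.004) = 1 + j0.02 → |·| ≈ 1.0002, ∠ ≈ 1.15°
|T| = 4 · 1.0078 / (1.4142 · 1.1792 · 1.0002) ≈ 2.4168
Gain = 20 log₁₀(2.4168) ≈ 7.66 dB
∠T = (7.13°) − (45.00° + 32.01° + 1.15°) = -71.03°

At ω = 8 rad/s:
zero (1 + j8·0.025) = 1 + j0.2 → |·| ≈ 1.0198, ∠ ≈ 11.31°
pole (1 + j8·0.2) = 1 + j1.6 → |·| ≈ 1.8868, ∠ ≈ 57.99°
pole (1 + j8·0.125) = 1 + j1 → |·| ≈ 1.4142, ∠ ≈ 45.00°
pole (1 + j8·0.004) = 1 + j0.032 → |·| ≈ 1.0005, ∠ ≈ 1.83°
|T| = 4 · 1.0198 / (1.8868 · 1.4142 · 1.0005) ≈ 1.528
Gain = 20 log₁₀(1.528) ≈ 3.68 dB
∠T = (11.31°) − (57.99° + 45.00° + 1.83°) = -93.51°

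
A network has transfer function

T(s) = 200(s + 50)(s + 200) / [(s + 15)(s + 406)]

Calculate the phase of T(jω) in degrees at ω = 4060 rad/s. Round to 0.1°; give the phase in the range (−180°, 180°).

2.4°

At s = jω = j4060:
zero (s+50): 50 + j4060 → |·| = √(50²+4060²) = √16486100 ≈ 4060.3, ∠ = arctan(4060/50) ≈ 89.29°
zero (s+200): 200 + j4060 → |·| = √(200²+4060²) = √16523600 ≈ 4064.9, ∠ = arctan(4060/200) ≈ 87.18°
pole (s+15): 15 + j4060 → |·| = √(15²+4060²) = √16483825 ≈ 4060, ∠ = arctan(4060/15) ≈ 89.79°
pole (s+406): 406 + j4060 → |·| = √(406²+4060²) = √16648436 ≈ 4080.2, ∠ = arctan(4060/406) ≈ 84.29°
∠T = 176.47° − 174.08° = 2.39°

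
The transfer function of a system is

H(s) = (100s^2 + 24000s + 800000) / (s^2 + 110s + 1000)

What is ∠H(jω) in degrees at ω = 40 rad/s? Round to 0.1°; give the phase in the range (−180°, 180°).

Substitute s = j40:
Numerator: 100(j40)^2 + 24000(j40) + 800000 = 640000 + j960000
Denominator: (j40)^2 + 110(j40) + 1000 = -600 + j4400
|N| = √(640000² + 960000²) ≈ 1.1538e+06, ∠N ≈ 56.31°
|D| = √(600² + 4400²) ≈ 4440.7, ∠D ≈ 97.77°
∠H = 56.31° − 97.77° = -41.46°

-41.5°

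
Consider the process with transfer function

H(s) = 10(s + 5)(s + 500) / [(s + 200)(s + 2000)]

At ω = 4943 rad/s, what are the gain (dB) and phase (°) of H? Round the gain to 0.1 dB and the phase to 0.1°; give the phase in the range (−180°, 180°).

At s = jω = j4943:
zero (s+5): 5 + j4943 → |·| = √(5²+4943²) = √24433274 ≈ 4943, ∠ = arctan(4943/5) ≈ 89.94°
zero (s+500): 500 + j4943 → |·| = √(500²+4943²) = √24683249 ≈ 4968.2, ∠ = arctan(4943/500) ≈ 84.22°
pole (s+200): 200 + j4943 → |·| = √(200²+4943²) = √24473249 ≈ 4947, ∠ = arctan(4943/200) ≈ 87.68°
pole (s+2000): 2000 + j4943 → |·| = √(2000²+4943²) = √28433249 ≈ 5332.3, ∠ = arctan(4943/2000) ≈ 67.97°
|H| = 10 · 2.4558e+07 / 2.6379e+07 ≈ 9.3097
Gain = 20 log₁₀(9.3097) ≈ 19.38 dB
∠H = 174.16° − 155.65° = 18.51°

19.4 dB, 18.5°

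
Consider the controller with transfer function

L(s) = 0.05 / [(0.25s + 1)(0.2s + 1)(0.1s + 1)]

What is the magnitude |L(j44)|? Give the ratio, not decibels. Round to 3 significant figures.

0.000113

At ω = 44 rad/s:
pole (1 + j44·0.25) = 1 + j11 → |·| ≈ 11.045, ∠ ≈ 84.81°
pole (1 + j44·0.2) = 1 + j8.8 → |·| ≈ 8.8566, ∠ ≈ 83.52°
pole (1 + j44·0.1) = 1 + j4.4 → |·| ≈ 4.5122, ∠ ≈ 77.20°
|L| = 0.05 · 1 / (11.045 · 8.8566 · 4.5122) ≈ 0.00011328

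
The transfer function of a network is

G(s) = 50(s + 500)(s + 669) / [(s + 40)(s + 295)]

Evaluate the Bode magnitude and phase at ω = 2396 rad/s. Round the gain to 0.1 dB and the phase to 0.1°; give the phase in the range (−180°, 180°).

34.4 dB, -19.4°

At s = jω = j2396:
zero (s+500): 500 + j2396 → |·| = √(500²+2396²) = √5990816 ≈ 2447.6, ∠ = arctan(2396/500) ≈ 78.21°
zero (s+669): 669 + j2396 → |·| = √(669²+2396²) = √6188377 ≈ 2487.6, ∠ = arctan(2396/669) ≈ 74.40°
pole (s+40): 40 + j2396 → |·| = √(40²+2396²) = √5742416 ≈ 2396.3, ∠ = arctan(2396/40) ≈ 89.04°
pole (s+295): 295 + j2396 → |·| = √(295²+2396²) = √5827841 ≈ 2414.1, ∠ = arctan(2396/295) ≈ 82.98°
|G| = 50 · 6.0886e+06 / 5.7849e+06 ≈ 52.625
Gain = 20 log₁₀(52.625) ≈ 34.42 dB
∠G = 152.61° − 172.02° = -19.41°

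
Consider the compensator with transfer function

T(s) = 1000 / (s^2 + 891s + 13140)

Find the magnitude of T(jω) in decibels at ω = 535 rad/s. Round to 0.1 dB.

Substitute s = j535:
Numerator: 1000 = 1000 + j0
Denominator: (j535)^2 + 891(j535) + 13140 = -273085 + j476685
|N| = √(1000² + 0²) ≈ 1000, ∠N ≈ 0.00°
|D| = √(273085² + 476685²) ≈ 5.4937e+05, ∠D ≈ 119.81°
|T| = 1000 / 5.4937e+05 ≈ 0.0018203
Gain = 20 log₁₀(0.0018203) ≈ -54.80 dB

-54.8 dB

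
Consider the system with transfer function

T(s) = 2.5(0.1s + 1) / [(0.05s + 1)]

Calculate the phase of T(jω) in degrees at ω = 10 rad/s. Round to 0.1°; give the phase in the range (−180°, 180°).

At ω = 10 rad/s:
zero (1 + j10·0.1) = 1 + j1 → |·| ≈ 1.4142, ∠ ≈ 45.00°
pole (1 + j10·0.05) = 1 + j0.5 → |·| ≈ 1.118, ∠ ≈ 26.57°
∠T = (45.00°) − (26.57°) = 18.43°

18.4°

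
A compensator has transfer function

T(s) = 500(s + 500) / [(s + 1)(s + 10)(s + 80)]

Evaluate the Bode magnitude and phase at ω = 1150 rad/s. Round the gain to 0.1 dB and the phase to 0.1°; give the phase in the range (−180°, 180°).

At s = jω = j1150:
zero (s+500): 500 + j1150 → |·| = √(500²+1150²) = √1572500 ≈ 1254, ∠ = arctan(1150/500) ≈ 66.50°
pole (s+1): 1 + j1150 → |·| = √(1²+1150²) = √1322501 ≈ 1150, ∠ = arctan(1150/1) ≈ 89.95°
pole (s+10): 10 + j1150 → |·| = √(10²+1150²) = √1322600 ≈ 1150, ∠ = arctan(1150/10) ≈ 89.50°
pole (s+80): 80 + j1150 → |·| = √(80²+1150²) = √1328900 ≈ 1152.8, ∠ = arctan(1150/80) ≈ 86.02°
|T| = 500 · 1254 / 1.5246e+09 ≈ 0.00041126
Gain = 20 log₁₀(0.00041126) ≈ -67.72 dB
∠T = 66.50° − 265.47° = -198.97° ≡ 161.03° (principal value)

-67.7 dB, 161.0°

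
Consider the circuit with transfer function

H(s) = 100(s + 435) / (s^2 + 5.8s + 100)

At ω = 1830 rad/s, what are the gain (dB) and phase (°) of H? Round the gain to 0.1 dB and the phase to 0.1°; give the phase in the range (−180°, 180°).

At s = jω = j1830:
zero (s+435): 435 + j1830 → |·| = √(435²+1830²) = √3538125 ≈ 1881, ∠ = arctan(1830/435) ≈ 76.63°
quadratic: (j1830)² + 5.8·j1830 + 100 = -3348800 + j10614 → |·| ≈ 3.3488e+06, ∠ ≈ 179.82°
|H| = 100 · 1881 / 3.3488e+06 ≈ 0.056169
Gain = 20 log₁₀(0.056169) ≈ -25.01 dB
∠H = 76.63° − 179.82° = -103.19°

-25.0 dB, -103.2°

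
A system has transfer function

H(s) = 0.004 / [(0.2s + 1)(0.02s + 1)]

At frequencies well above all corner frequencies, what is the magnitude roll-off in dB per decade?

Each pole contributes −20 dB/decade at high frequency; each zero contributes +20 dB/decade.
Net: 0 zero(s) − 2 pole(s) → -40 dB/decade.

-40 dB/decade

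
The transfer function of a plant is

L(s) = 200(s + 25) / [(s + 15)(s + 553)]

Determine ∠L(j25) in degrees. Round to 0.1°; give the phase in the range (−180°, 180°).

-16.6°

At s = jω = j25:
zero (s+25): 25 + j25 → |·| = √(25²+25²) = √1250 ≈ 35.355, ∠ = arctan(25/25) ≈ 45.00°
pole (s+15): 15 + j25 → |·| = √(15²+25²) = √850 ≈ 29.155, ∠ = arctan(25/15) ≈ 59.04°
pole (s+553): 553 + j25 → |·| = √(553²+25²) = √306434 ≈ 553.56, ∠ = arctan(25/553) ≈ 2.59°
∠L = 45.00° − 61.63° = -16.63°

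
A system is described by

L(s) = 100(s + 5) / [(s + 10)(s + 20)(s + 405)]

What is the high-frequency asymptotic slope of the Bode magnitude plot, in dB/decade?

-40 dB/decade

Each pole contributes −20 dB/decade at high frequency; each zero contributes +20 dB/decade.
Net: 1 zero(s) − 3 pole(s) → -40 dB/decade.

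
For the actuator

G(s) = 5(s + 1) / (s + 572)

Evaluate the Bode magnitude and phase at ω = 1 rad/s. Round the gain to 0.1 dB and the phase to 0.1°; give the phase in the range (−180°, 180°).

At s = jω = j1:
zero (s+1): 1 + j1 → |·| = √(1²+1²) = √2 ≈ 1.4142, ∠ = arctan(1/1) ≈ 45.00°
pole (s+572): 572 + j1 → |·| = √(572²+1²) = √327185 ≈ 572, ∠ = arctan(1/572) ≈ 0.10°
|G| = 5 · 1.4142 / 572 ≈ 0.012362
Gain = 20 log₁₀(0.012362) ≈ -38.16 dB
∠G = 45.00° − 0.10° = 44.90°

-38.2 dB, 44.9°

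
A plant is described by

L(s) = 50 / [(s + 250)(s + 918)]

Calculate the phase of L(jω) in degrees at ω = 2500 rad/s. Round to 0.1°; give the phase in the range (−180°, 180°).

At s = jω = j2500:
pole (s+250): 250 + j2500 → |·| = √(250²+2500²) = √6312500 ≈ 2512.5, ∠ = arctan(2500/250) ≈ 84.29°
pole (s+918): 918 + j2500 → |·| = √(918²+2500²) = √7092724 ≈ 2663.2, ∠ = arctan(2500/918) ≈ 69.84°
∠L = 0.00° − 154.13° = -154.13°

-154.1°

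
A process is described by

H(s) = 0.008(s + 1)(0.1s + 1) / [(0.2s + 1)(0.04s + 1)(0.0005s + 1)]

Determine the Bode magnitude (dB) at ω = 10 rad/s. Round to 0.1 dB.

At ω = 10 rad/s:
zero (1 + j10·1) = 1 + j10 → |·| ≈ 10.05, ∠ ≈ 84.29°
zero (1 + j10·0.1) = 1 + j1 → |·| ≈ 1.4142, ∠ ≈ 45.00°
pole (1 + j10·0.2) = 1 + j2 → |·| ≈ 2.2361, ∠ ≈ 63.43°
pole (1 + j10·0.04) = 1 + j0.4 → |·| ≈ 1.077, ∠ ≈ 21.80°
pole (1 + j10·0.0005) = 1 + j0.005 → |·| ≈ 1, ∠ ≈ 0.29°
|H| = 0.008 · 10.05 · 1.4142 / (2.2361 · 1.077 · 1) ≈ 0.047213
Gain = 20 log₁₀(0.047213) ≈ -26.52 dB

-26.5 dB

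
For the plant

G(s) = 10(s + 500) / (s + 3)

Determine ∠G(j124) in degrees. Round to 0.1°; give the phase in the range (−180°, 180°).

-74.7°

At s = jω = j124:
zero (s+500): 500 + j124 → |·| = √(500²+124²) = √265376 ≈ 515.15, ∠ = arctan(124/500) ≈ 13.93°
pole (s+3): 3 + j124 → |·| = √(3²+124²) = √15385 ≈ 124.04, ∠ = arctan(124/3) ≈ 88.61°
∠G = 13.93° − 88.61° = -74.68°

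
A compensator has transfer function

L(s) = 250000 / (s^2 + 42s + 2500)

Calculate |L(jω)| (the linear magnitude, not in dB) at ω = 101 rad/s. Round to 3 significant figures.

28.4

At s = jω = j101:
quadratic: (j101)² + 42·j101 + 2500 = -7701 + j4242 → |·| ≈ 8792, ∠ ≈ 151.15°
|L| = 250000 / 8792 ≈ 28.435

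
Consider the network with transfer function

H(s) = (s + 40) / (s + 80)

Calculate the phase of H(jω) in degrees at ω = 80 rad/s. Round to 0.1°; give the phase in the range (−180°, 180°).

18.4°

Substitute s = j80:
Numerator: (j80) + 40 = 40 + j80
Denominator: (j80) + 80 = 80 + j80
|N| = √(40² + 80²) ≈ 89.443, ∠N ≈ 63.43°
|D| = √(80² + 80²) ≈ 113.14, ∠D ≈ 45.00°
∠H = 63.43° − 45.00° = 18.43°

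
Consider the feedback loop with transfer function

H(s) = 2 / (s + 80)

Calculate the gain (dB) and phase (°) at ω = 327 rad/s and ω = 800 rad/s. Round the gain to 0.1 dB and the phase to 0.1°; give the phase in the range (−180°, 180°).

ω = 327: -44.5 dB, -76.3°; ω = 800: -52.1 dB, -84.3°

Substitute s = j327:
Numerator: 2 = 2 + j0
Denominator: (j327) + 80 = 80 + j327
|N| = √(2² + 0²) ≈ 2, ∠N ≈ 0.00°
|D| = √(80² + 327²) ≈ 336.64, ∠D ≈ 76.25°
|H| = 2 / 336.64 ≈ 0.0059411
Gain = 20 log₁₀(0.0059411) ≈ -44.52 dB
∠H = 0.00° − 76.25° = -76.25°

Substitute s = j800:
Numerator: 2 = 2 + j0
Denominator: (j800) + 80 = 80 + j800
|N| = √(2² + 0²) ≈ 2, ∠N ≈ 0.00°
|D| = √(80² + 800²) ≈ 803.99, ∠D ≈ 84.29°
|H| = 2 / 803.99 ≈ 0.0024876
Gain = 20 log₁₀(0.0024876) ≈ -52.08 dB
∠H = 0.00° − 84.29° = -84.29°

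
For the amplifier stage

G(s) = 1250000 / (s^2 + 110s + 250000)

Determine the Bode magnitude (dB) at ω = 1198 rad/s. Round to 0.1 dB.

At s = jω = j1198:
quadratic: (j1198)² + 110·j1198 + 250000 = -1185204 + j131780 → |·| ≈ 1.1925e+06, ∠ ≈ 173.66°
|G| = 1250000 / 1.1925e+06 ≈ 1.0482
Gain = 20 log₁₀(1.0482) ≈ 0.41 dB

0.4 dB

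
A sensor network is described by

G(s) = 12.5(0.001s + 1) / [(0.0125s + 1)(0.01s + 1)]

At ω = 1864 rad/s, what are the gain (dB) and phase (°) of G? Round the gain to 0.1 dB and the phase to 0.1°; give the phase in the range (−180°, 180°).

-24.3 dB, -112.7°

At ω = 1864 rad/s:
zero (1 + j1864·0.001) = 1 + j1.864 → |·| ≈ 2.1153, ∠ ≈ 61.79°
pole (1 + j1864·0.0125) = 1 + j23.3 → |·| ≈ 23.321, ∠ ≈ 87.54°
pole (1 + j1864·0.01) = 1 + j18.64 → |·| ≈ 18.667, ∠ ≈ 86.93°
|G| = 12.5 · 2.1153 / (23.321 · 18.667) ≈ 0.060738
Gain = 20 log₁₀(0.060738) ≈ -24.33 dB
∠G = (61.79°) − (87.54° + 86.93°) = -112.68°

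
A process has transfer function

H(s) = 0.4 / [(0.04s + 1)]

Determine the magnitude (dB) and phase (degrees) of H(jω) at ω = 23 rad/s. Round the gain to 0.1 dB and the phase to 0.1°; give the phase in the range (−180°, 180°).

-10.6 dB, -42.6°

At ω = 23 rad/s:
pole (1 + j23·0.04) = 1 + j0.92 → |·| ≈ 1.3588, ∠ ≈ 42.61°
|H| = 0.4 · 1 / (1.3588) ≈ 0.29438
Gain = 20 log₁₀(0.29438) ≈ -10.62 dB
∠H = (0°) − (42.61°) = -42.61°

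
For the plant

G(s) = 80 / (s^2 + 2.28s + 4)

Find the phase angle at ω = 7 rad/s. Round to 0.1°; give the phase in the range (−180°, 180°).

-160.5°

At s = jω = j7:
quadratic: (j7)² + 2.28·j7 + 4 = -45 + j15.96 → |·| ≈ 47.746, ∠ ≈ 160.47°
∠G = 0.00° − 160.47° = -160.47°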